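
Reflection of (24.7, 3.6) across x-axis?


Reflection over x-axis: (x,y) -> (x,-y)
(24.7, 3.6) -> (24.7, -3.6)

(24.7, -3.6)


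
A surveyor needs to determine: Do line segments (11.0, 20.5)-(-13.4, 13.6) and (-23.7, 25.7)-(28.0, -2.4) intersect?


Cross products: d1=706.23, d2=-336.14, d3=-366.31, d4=676.06
d1*d2 < 0 and d3*d4 < 0? yes

Yes, they intersect


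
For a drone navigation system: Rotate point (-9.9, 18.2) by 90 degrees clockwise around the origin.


90° CW: (x,y) -> (y, -x)
(-9.9,18.2) -> (18.2, 9.9)

(18.2, 9.9)


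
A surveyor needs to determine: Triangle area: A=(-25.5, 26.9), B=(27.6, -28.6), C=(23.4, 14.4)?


Area = |x_A(y_B-y_C) + x_B(y_C-y_A) + x_C(y_A-y_B)|/2
= |1096.5 + (-345) + 1298.7|/2
= 2050.2/2 = 1025.1

1025.1


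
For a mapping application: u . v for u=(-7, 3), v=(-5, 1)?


u . v = u_x*v_x + u_y*v_y = (-7)*(-5) + 3*1
= 35 + 3 = 38

38


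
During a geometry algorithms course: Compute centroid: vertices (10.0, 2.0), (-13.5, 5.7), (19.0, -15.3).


Centroid = ((x_A+x_B+x_C)/3, (y_A+y_B+y_C)/3)
= ((10+(-13.5)+19)/3, (2+5.7+(-15.3))/3)
= (5.1667, -2.5333)

(5.1667, -2.5333)


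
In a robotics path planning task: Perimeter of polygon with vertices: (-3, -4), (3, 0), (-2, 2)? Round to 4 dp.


Sides: (-3, -4)->(3, 0): sqrt(52) = 7.211103, (3, 0)->(-2, 2): sqrt(29) = 5.385165, (-2, 2)->(-3, -4): sqrt(37) = 6.082763
Sum = 18.679031
Perimeter = 18.679

18.679


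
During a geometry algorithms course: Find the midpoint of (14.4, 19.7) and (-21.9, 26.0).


M = ((14.4+(-21.9))/2, (19.7+26)/2)
= (-3.75, 22.85)

(-3.75, 22.85)


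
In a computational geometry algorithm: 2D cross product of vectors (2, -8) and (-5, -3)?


u x v = u_x*v_y - u_y*v_x = 2*(-3) - (-8)*(-5)
= (-6) - 40 = -46

-46


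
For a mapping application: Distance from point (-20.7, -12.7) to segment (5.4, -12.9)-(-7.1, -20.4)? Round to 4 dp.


Project P onto AB: t = 1 (clamped to [0,1])
Closest point on segment: (-7.1, -20.4)
Distance: 15.6285

15.6285


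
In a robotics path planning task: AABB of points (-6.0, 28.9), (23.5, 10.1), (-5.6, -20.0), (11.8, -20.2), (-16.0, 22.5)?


x range: [-16, 23.5]
y range: [-20.2, 28.9]
Bounding box: (-16,-20.2) to (23.5,28.9)

(-16,-20.2) to (23.5,28.9)


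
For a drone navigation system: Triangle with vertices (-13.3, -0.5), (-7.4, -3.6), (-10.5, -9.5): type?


Side lengths squared: AB^2=44.42, BC^2=44.42, CA^2=88.84
Sorted: [44.42, 44.42, 88.84]
By sides: Isosceles, By angles: Right

Isosceles, Right


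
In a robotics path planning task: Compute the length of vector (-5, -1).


|u| = sqrt((-5)^2 + (-1)^2) = sqrt(26) = 5.099

5.099


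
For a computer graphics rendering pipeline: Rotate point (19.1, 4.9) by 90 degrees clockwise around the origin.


90° CW: (x,y) -> (y, -x)
(19.1,4.9) -> (4.9, -19.1)

(4.9, -19.1)


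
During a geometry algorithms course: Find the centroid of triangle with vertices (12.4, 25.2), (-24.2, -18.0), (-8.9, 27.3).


Centroid = ((x_A+x_B+x_C)/3, (y_A+y_B+y_C)/3)
= ((12.4+(-24.2)+(-8.9))/3, (25.2+(-18)+27.3)/3)
= (-6.9, 11.5)

(-6.9, 11.5)


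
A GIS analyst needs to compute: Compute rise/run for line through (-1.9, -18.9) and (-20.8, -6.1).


slope = (y2-y1)/(x2-x1) = ((-6.1)-(-18.9))/((-20.8)-(-1.9)) = 12.8/(-18.9) = -0.6772

-0.6772


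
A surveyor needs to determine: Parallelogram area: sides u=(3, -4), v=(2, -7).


|u x v| = |3*(-7) - (-4)*2|
= |(-21) - (-8)| = 13

13


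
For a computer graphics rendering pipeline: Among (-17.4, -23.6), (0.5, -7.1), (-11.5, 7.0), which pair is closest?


d(P0,P1) = 24.3446, d(P0,P2) = 31.1636, d(P1,P2) = 18.5151
Closest: P1 and P2

Closest pair: (0.5, -7.1) and (-11.5, 7.0), distance = 18.5151


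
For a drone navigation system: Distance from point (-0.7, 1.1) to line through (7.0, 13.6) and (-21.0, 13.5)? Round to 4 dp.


|cross product| = 349.23
|line direction| = sqrt(784.01) = 28.0002
Distance = 349.23/sqrt(784.01) = 12.4724

12.4724


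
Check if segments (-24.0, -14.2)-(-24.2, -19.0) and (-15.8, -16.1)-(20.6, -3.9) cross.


Cross products: d1=169.2, d2=-3.08, d3=39.74, d4=212.02
d1*d2 < 0 and d3*d4 < 0? no

No, they don't intersect


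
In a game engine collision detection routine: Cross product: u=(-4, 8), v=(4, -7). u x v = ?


u x v = u_x*v_y - u_y*v_x = (-4)*(-7) - 8*4
= 28 - 32 = -4

-4


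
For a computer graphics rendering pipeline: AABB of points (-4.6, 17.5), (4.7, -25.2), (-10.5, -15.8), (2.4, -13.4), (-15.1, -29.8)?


x range: [-15.1, 4.7]
y range: [-29.8, 17.5]
Bounding box: (-15.1,-29.8) to (4.7,17.5)

(-15.1,-29.8) to (4.7,17.5)


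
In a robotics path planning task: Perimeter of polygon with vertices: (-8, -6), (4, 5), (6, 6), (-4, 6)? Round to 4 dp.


Sides: (-8, -6)->(4, 5): sqrt(265) = 16.278821, (4, 5)->(6, 6): sqrt(5) = 2.236068, (6, 6)->(-4, 6): sqrt(100) = 10, (-4, 6)->(-8, -6): sqrt(160) = 12.649111
Sum = 41.164
Perimeter = 41.164

41.164


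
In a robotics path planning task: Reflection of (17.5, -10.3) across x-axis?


Reflection over x-axis: (x,y) -> (x,-y)
(17.5, -10.3) -> (17.5, 10.3)

(17.5, 10.3)


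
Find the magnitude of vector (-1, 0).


|u| = sqrt((-1)^2 + 0^2) = sqrt(1) = 1

1


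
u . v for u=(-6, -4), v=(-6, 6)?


u . v = u_x*v_x + u_y*v_y = (-6)*(-6) + (-4)*6
= 36 + (-24) = 12

12


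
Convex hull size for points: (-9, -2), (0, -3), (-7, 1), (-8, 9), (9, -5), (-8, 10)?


Convex hull vertices (CCW): (-9, -2), (9, -5), (-8, 10)
Count = 3

3


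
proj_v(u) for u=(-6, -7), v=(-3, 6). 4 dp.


u.v = -24, |v| = sqrt(45) = 6.7082
Scalar projection = u.v / |v| = -24 / sqrt(45) = -3.5777

-3.5777


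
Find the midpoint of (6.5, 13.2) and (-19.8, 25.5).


M = ((6.5+(-19.8))/2, (13.2+25.5)/2)
= (-6.65, 19.35)

(-6.65, 19.35)


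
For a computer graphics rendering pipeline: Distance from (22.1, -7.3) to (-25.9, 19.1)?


dx=-48, dy=26.4
d^2 = (-48)^2 + 26.4^2 = 3000.96
d = sqrt(3000.96) = 54.781

54.781


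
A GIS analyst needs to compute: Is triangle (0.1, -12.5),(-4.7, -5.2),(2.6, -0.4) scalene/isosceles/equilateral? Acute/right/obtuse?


Side lengths squared: AB^2=76.33, BC^2=76.33, CA^2=152.66
Sorted: [76.33, 76.33, 152.66]
By sides: Isosceles, By angles: Right

Isosceles, Right


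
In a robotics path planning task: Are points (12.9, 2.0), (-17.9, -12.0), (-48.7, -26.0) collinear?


Cross product: ((-17.9)-12.9)*((-26)-2) - ((-12)-2)*((-48.7)-12.9)
= 0

Yes, collinear


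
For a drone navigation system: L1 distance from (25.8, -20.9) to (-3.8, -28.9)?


|25.8-(-3.8)| + |(-20.9)-(-28.9)| = 29.6 + 8 = 37.6

37.6


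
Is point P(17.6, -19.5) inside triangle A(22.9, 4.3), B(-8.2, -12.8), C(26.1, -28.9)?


Cross products: AB x AP = 649.55, BC x BP = 185.57, CA x CP = 252.12
All same sign? yes

Yes, inside


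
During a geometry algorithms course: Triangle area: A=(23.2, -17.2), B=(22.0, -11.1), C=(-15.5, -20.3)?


Area = |x_A(y_B-y_C) + x_B(y_C-y_A) + x_C(y_A-y_B)|/2
= |213.44 + (-68.2) + 94.55|/2
= 239.79/2 = 119.895

119.895


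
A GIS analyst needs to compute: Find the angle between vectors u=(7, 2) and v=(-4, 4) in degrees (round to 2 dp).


u.v = -20, |u| = sqrt(53) = 7.2801, |v| = sqrt(32) = 5.6569
cos(theta) = u.v/(|u||v|) = -20/sqrt(1696) = -0.485643
theta = acos(-0.485643) = 119.05 degrees

119.05 degrees


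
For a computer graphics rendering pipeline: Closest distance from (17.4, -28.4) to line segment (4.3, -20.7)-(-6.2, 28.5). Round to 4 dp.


Project P onto AB: t = 0 (clamped to [0,1])
Closest point on segment: (4.3, -20.7)
Distance: 15.1954

15.1954


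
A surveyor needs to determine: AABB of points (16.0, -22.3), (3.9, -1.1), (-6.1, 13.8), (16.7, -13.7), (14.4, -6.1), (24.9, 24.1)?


x range: [-6.1, 24.9]
y range: [-22.3, 24.1]
Bounding box: (-6.1,-22.3) to (24.9,24.1)

(-6.1,-22.3) to (24.9,24.1)


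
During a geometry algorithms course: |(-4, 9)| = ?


|u| = sqrt((-4)^2 + 9^2) = sqrt(97) = 9.8489

9.8489


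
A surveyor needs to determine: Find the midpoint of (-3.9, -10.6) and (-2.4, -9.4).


M = (((-3.9)+(-2.4))/2, ((-10.6)+(-9.4))/2)
= (-3.15, -10)

(-3.15, -10)


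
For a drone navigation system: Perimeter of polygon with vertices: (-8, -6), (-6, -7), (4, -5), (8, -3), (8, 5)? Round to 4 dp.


Sides: (-8, -6)->(-6, -7): sqrt(5) = 2.236068, (-6, -7)->(4, -5): sqrt(104) = 10.198039, (4, -5)->(8, -3): sqrt(20) = 4.472136, (8, -3)->(8, 5): sqrt(64) = 8, (8, 5)->(-8, -6): sqrt(377) = 19.416488
Sum = 44.322731
Perimeter = 44.3227

44.3227


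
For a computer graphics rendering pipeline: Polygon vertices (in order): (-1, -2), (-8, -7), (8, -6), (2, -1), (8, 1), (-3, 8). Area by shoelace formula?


Shoelace sum: ((-1)*(-7) - (-8)*(-2)) + ((-8)*(-6) - 8*(-7)) + (8*(-1) - 2*(-6)) + (2*1 - 8*(-1)) + (8*8 - (-3)*1) + ((-3)*(-2) - (-1)*8)
= 190
Area = |190|/2 = 95

95


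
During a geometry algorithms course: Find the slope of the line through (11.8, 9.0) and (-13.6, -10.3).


slope = (y2-y1)/(x2-x1) = ((-10.3)-9)/((-13.6)-11.8) = (-19.3)/(-25.4) = 0.7598

0.7598


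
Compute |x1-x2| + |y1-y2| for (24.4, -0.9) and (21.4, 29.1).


|24.4-21.4| + |(-0.9)-29.1| = 3 + 30 = 33

33


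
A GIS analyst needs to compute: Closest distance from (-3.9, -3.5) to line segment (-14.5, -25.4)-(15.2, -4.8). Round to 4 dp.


Project P onto AB: t = 0.5863 (clamped to [0,1])
Closest point on segment: (2.9128, -13.3224)
Distance: 11.9538

11.9538


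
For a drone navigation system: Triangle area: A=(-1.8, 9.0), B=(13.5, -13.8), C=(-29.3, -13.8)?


Area = |x_A(y_B-y_C) + x_B(y_C-y_A) + x_C(y_A-y_B)|/2
= |0 + (-307.8) + (-668.04)|/2
= 975.84/2 = 487.92

487.92


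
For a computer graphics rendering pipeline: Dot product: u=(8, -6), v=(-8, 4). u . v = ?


u . v = u_x*v_x + u_y*v_y = 8*(-8) + (-6)*4
= (-64) + (-24) = -88

-88


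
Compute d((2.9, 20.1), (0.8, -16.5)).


dx=-2.1, dy=-36.6
d^2 = (-2.1)^2 + (-36.6)^2 = 1343.97
d = sqrt(1343.97) = 36.6602

36.6602


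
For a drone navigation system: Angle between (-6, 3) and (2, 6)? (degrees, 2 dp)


u.v = 6, |u| = sqrt(45) = 6.7082, |v| = sqrt(40) = 6.3246
cos(theta) = u.v/(|u||v|) = 6/sqrt(1800) = 0.141421
theta = acos(0.141421) = 81.87 degrees

81.87 degrees


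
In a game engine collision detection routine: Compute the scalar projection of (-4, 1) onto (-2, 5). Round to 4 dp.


u.v = 13, |v| = sqrt(29) = 5.3852
Scalar projection = u.v / |v| = 13 / sqrt(29) = 2.414

2.414


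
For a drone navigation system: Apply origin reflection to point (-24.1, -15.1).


Reflection over origin: (x,y) -> (-x,-y)
(-24.1, -15.1) -> (24.1, 15.1)

(24.1, 15.1)


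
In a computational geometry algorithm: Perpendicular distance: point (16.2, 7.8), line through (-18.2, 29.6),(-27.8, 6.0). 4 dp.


|cross product| = 1021.12
|line direction| = sqrt(649.12) = 25.4778
Distance = 1021.12/sqrt(649.12) = 40.0788

40.0788


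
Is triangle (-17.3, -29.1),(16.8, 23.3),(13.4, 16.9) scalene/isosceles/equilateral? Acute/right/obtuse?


Side lengths squared: AB^2=3908.57, BC^2=52.52, CA^2=3058.49
Sorted: [52.52, 3058.49, 3908.57]
By sides: Scalene, By angles: Obtuse

Scalene, Obtuse


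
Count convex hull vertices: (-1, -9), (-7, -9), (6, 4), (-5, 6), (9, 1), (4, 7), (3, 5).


Convex hull vertices (CCW): (-7, -9), (-1, -9), (9, 1), (4, 7), (-5, 6)
Count = 5

5


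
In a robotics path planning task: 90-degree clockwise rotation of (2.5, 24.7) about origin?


90° CW: (x,y) -> (y, -x)
(2.5,24.7) -> (24.7, -2.5)

(24.7, -2.5)


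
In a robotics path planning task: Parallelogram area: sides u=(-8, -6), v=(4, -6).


|u x v| = |(-8)*(-6) - (-6)*4|
= |48 - (-24)| = 72

72


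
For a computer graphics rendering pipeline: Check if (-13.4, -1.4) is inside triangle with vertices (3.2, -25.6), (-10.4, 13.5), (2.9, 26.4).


Cross products: AB x AP = 319.94, BC x BP = -159.47, CA x CP = -855.94
All same sign? no

No, outside


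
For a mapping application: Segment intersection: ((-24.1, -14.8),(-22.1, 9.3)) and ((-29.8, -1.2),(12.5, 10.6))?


Cross products: d1=-642.54, d2=353.29, d3=164.57, d4=-831.26
d1*d2 < 0 and d3*d4 < 0? yes

Yes, they intersect


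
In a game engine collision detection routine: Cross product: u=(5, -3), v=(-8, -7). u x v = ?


u x v = u_x*v_y - u_y*v_x = 5*(-7) - (-3)*(-8)
= (-35) - 24 = -59

-59


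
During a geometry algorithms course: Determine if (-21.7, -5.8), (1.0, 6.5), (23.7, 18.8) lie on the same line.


Cross product: (1-(-21.7))*(18.8-(-5.8)) - (6.5-(-5.8))*(23.7-(-21.7))
= 0

Yes, collinear


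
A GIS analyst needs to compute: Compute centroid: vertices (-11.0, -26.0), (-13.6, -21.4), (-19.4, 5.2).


Centroid = ((x_A+x_B+x_C)/3, (y_A+y_B+y_C)/3)
= (((-11)+(-13.6)+(-19.4))/3, ((-26)+(-21.4)+5.2)/3)
= (-14.6667, -14.0667)

(-14.6667, -14.0667)


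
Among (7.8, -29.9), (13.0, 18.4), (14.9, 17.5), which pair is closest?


d(P0,P1) = 48.5791, d(P0,P2) = 47.9288, d(P1,P2) = 2.1024
Closest: P1 and P2

Closest pair: (13.0, 18.4) and (14.9, 17.5), distance = 2.1024


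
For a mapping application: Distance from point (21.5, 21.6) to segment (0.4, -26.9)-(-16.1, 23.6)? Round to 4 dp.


Project P onto AB: t = 0.7444 (clamped to [0,1])
Closest point on segment: (-11.8828, 10.6928)
Distance: 35.1195

35.1195


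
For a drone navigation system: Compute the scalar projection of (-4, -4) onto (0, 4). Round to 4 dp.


u.v = -16, |v| = sqrt(16) = 4
Scalar projection = u.v / |v| = -16 / sqrt(16) = -4

-4


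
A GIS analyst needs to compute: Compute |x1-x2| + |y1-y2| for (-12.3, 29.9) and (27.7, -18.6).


|(-12.3)-27.7| + |29.9-(-18.6)| = 40 + 48.5 = 88.5

88.5


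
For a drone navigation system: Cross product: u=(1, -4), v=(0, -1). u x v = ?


u x v = u_x*v_y - u_y*v_x = 1*(-1) - (-4)*0
= (-1) - 0 = -1

-1


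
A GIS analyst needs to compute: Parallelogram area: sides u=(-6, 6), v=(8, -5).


|u x v| = |(-6)*(-5) - 6*8|
= |30 - 48| = 18

18


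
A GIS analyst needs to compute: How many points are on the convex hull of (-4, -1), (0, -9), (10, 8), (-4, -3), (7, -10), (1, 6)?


Convex hull vertices (CCW): (-4, -3), (0, -9), (7, -10), (10, 8), (1, 6), (-4, -1)
Count = 6

6


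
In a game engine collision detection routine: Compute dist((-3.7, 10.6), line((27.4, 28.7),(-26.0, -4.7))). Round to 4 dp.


|cross product| = 72.2
|line direction| = sqrt(3967.12) = 62.9851
Distance = 72.2/sqrt(3967.12) = 1.1463

1.1463


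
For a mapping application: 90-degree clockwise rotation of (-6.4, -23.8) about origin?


90° CW: (x,y) -> (y, -x)
(-6.4,-23.8) -> (-23.8, 6.4)

(-23.8, 6.4)


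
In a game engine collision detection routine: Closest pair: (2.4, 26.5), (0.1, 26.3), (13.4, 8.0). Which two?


d(P0,P1) = 2.3087, d(P0,P2) = 21.5232, d(P1,P2) = 22.6226
Closest: P0 and P1

Closest pair: (2.4, 26.5) and (0.1, 26.3), distance = 2.3087


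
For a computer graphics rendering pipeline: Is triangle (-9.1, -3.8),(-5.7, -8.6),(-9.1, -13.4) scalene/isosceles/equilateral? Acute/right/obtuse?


Side lengths squared: AB^2=34.6, BC^2=34.6, CA^2=92.16
Sorted: [34.6, 34.6, 92.16]
By sides: Isosceles, By angles: Obtuse

Isosceles, Obtuse


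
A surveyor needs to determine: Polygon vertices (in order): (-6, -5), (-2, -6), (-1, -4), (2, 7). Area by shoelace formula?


Shoelace sum: ((-6)*(-6) - (-2)*(-5)) + ((-2)*(-4) - (-1)*(-6)) + ((-1)*7 - 2*(-4)) + (2*(-5) - (-6)*7)
= 61
Area = |61|/2 = 30.5

30.5


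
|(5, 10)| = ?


|u| = sqrt(5^2 + 10^2) = sqrt(125) = 11.1803

11.1803


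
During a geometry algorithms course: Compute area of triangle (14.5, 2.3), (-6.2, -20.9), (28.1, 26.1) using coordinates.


Area = |x_A(y_B-y_C) + x_B(y_C-y_A) + x_C(y_A-y_B)|/2
= |(-681.5) + (-147.56) + 651.92|/2
= 177.14/2 = 88.57

88.57


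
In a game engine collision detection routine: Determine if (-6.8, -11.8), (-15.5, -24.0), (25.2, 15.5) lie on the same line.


Cross product: ((-15.5)-(-6.8))*(15.5-(-11.8)) - ((-24)-(-11.8))*(25.2-(-6.8))
= 152.89

No, not collinear


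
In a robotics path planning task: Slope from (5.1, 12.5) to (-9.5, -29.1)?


slope = (y2-y1)/(x2-x1) = ((-29.1)-12.5)/((-9.5)-5.1) = (-41.6)/(-14.6) = 2.8493

2.8493


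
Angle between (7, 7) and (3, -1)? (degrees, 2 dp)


u.v = 14, |u| = sqrt(98) = 9.8995, |v| = sqrt(10) = 3.1623
cos(theta) = u.v/(|u||v|) = 14/sqrt(980) = 0.447214
theta = acos(0.447214) = 63.43 degrees

63.43 degrees


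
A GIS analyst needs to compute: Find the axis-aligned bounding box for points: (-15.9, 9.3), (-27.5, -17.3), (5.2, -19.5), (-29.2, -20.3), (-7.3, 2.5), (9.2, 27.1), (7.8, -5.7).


x range: [-29.2, 9.2]
y range: [-20.3, 27.1]
Bounding box: (-29.2,-20.3) to (9.2,27.1)

(-29.2,-20.3) to (9.2,27.1)


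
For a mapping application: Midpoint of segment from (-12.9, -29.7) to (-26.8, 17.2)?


M = (((-12.9)+(-26.8))/2, ((-29.7)+17.2)/2)
= (-19.85, -6.25)

(-19.85, -6.25)


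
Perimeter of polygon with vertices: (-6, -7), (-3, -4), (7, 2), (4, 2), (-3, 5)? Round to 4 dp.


Sides: (-6, -7)->(-3, -4): sqrt(18) = 4.242641, (-3, -4)->(7, 2): sqrt(136) = 11.661904, (7, 2)->(4, 2): sqrt(9) = 3, (4, 2)->(-3, 5): sqrt(58) = 7.615773, (-3, 5)->(-6, -7): sqrt(153) = 12.369317
Sum = 38.889635
Perimeter = 38.8896

38.8896


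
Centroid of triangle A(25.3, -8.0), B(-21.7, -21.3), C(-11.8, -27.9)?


Centroid = ((x_A+x_B+x_C)/3, (y_A+y_B+y_C)/3)
= ((25.3+(-21.7)+(-11.8))/3, ((-8)+(-21.3)+(-27.9))/3)
= (-2.7333, -19.0667)

(-2.7333, -19.0667)


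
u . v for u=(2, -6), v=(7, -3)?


u . v = u_x*v_x + u_y*v_y = 2*7 + (-6)*(-3)
= 14 + 18 = 32

32


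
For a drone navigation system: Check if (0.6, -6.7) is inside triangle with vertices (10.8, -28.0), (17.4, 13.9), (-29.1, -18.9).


Cross products: AB x AP = 567.96, BC x BP = 406.86, CA x CP = 757.05
All same sign? yes

Yes, inside


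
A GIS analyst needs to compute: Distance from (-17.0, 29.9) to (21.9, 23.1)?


dx=38.9, dy=-6.8
d^2 = 38.9^2 + (-6.8)^2 = 1559.45
d = sqrt(1559.45) = 39.4899

39.4899


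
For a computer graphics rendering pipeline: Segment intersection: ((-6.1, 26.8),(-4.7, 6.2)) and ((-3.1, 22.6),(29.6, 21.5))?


Cross products: d1=134.04, d2=-538.04, d3=55.92, d4=728
d1*d2 < 0 and d3*d4 < 0? no

No, they don't intersect


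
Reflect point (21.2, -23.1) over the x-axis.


Reflection over x-axis: (x,y) -> (x,-y)
(21.2, -23.1) -> (21.2, 23.1)

(21.2, 23.1)


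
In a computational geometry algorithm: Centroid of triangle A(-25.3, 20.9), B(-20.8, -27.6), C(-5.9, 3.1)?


Centroid = ((x_A+x_B+x_C)/3, (y_A+y_B+y_C)/3)
= (((-25.3)+(-20.8)+(-5.9))/3, (20.9+(-27.6)+3.1)/3)
= (-17.3333, -1.2)

(-17.3333, -1.2)


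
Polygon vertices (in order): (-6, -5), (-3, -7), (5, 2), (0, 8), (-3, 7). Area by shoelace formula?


Shoelace sum: ((-6)*(-7) - (-3)*(-5)) + ((-3)*2 - 5*(-7)) + (5*8 - 0*2) + (0*7 - (-3)*8) + ((-3)*(-5) - (-6)*7)
= 177
Area = |177|/2 = 88.5

88.5


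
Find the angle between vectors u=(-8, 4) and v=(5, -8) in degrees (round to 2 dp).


u.v = -72, |u| = sqrt(80) = 8.9443, |v| = sqrt(89) = 9.434
cos(theta) = u.v/(|u||v|) = -72/sqrt(7120) = -0.853282
theta = acos(-0.853282) = 148.57 degrees

148.57 degrees


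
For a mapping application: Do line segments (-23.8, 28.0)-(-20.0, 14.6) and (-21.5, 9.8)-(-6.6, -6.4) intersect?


Cross products: d1=233.92, d2=95.82, d3=-38.34, d4=99.76
d1*d2 < 0 and d3*d4 < 0? no

No, they don't intersect


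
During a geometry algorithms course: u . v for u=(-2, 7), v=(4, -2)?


u . v = u_x*v_x + u_y*v_y = (-2)*4 + 7*(-2)
= (-8) + (-14) = -22

-22


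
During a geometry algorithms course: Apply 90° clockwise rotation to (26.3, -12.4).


90° CW: (x,y) -> (y, -x)
(26.3,-12.4) -> (-12.4, -26.3)

(-12.4, -26.3)


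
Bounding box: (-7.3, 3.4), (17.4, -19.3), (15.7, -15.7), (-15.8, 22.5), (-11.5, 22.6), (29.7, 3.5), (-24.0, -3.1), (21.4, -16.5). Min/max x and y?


x range: [-24, 29.7]
y range: [-19.3, 22.6]
Bounding box: (-24,-19.3) to (29.7,22.6)

(-24,-19.3) to (29.7,22.6)


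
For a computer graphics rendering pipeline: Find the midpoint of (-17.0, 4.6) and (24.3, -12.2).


M = (((-17)+24.3)/2, (4.6+(-12.2))/2)
= (3.65, -3.8)

(3.65, -3.8)


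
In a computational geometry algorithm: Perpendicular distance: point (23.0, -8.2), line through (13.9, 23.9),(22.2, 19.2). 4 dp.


|cross product| = 223.66
|line direction| = sqrt(90.98) = 9.5383
Distance = 223.66/sqrt(90.98) = 23.4485

23.4485


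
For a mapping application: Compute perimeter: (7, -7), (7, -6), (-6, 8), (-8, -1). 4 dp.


Sides: (7, -7)->(7, -6): sqrt(1) = 1, (7, -6)->(-6, 8): sqrt(365) = 19.104973, (-6, 8)->(-8, -1): sqrt(85) = 9.219544, (-8, -1)->(7, -7): sqrt(261) = 16.155494
Sum = 45.480011
Perimeter = 45.48

45.48


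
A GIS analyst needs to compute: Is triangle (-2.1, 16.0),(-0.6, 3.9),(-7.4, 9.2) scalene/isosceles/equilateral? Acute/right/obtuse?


Side lengths squared: AB^2=148.66, BC^2=74.33, CA^2=74.33
Sorted: [74.33, 74.33, 148.66]
By sides: Isosceles, By angles: Right

Isosceles, Right


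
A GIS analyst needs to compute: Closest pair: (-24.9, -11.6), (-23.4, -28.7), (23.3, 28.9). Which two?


d(P0,P1) = 17.1657, d(P0,P2) = 62.9563, d(P1,P2) = 74.1529
Closest: P0 and P1

Closest pair: (-24.9, -11.6) and (-23.4, -28.7), distance = 17.1657


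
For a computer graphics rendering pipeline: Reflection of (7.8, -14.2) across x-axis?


Reflection over x-axis: (x,y) -> (x,-y)
(7.8, -14.2) -> (7.8, 14.2)

(7.8, 14.2)


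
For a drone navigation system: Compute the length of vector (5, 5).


|u| = sqrt(5^2 + 5^2) = sqrt(50) = 7.0711

7.0711


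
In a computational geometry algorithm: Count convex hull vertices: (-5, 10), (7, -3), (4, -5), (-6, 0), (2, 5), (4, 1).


Convex hull vertices (CCW): (-6, 0), (4, -5), (7, -3), (2, 5), (-5, 10)
Count = 5

5


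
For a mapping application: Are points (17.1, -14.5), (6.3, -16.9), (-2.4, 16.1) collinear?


Cross product: (6.3-17.1)*(16.1-(-14.5)) - ((-16.9)-(-14.5))*((-2.4)-17.1)
= -377.28

No, not collinear


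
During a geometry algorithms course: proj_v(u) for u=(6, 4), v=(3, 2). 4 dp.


u.v = 26, |v| = sqrt(13) = 3.6056
Scalar projection = u.v / |v| = 26 / sqrt(13) = 7.2111

7.2111


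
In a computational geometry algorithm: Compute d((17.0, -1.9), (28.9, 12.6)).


dx=11.9, dy=14.5
d^2 = 11.9^2 + 14.5^2 = 351.86
d = sqrt(351.86) = 18.7579

18.7579


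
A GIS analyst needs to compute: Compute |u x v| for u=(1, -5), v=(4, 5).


|u x v| = |1*5 - (-5)*4|
= |5 - (-20)| = 25

25


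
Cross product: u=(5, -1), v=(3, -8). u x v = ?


u x v = u_x*v_y - u_y*v_x = 5*(-8) - (-1)*3
= (-40) - (-3) = -37

-37


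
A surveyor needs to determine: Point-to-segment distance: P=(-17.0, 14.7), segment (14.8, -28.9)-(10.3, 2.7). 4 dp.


Project P onto AB: t = 1 (clamped to [0,1])
Closest point on segment: (10.3, 2.7)
Distance: 29.821

29.821


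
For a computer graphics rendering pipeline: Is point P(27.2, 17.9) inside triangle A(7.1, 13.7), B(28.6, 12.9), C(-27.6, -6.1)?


Cross products: AB x AP = 106.38, BC x BP = -307.6, CA x CP = -252.24
All same sign? no

No, outside


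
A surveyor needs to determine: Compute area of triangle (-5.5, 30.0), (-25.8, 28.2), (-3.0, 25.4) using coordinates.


Area = |x_A(y_B-y_C) + x_B(y_C-y_A) + x_C(y_A-y_B)|/2
= |(-15.4) + 118.68 + (-5.4)|/2
= 97.88/2 = 48.94

48.94


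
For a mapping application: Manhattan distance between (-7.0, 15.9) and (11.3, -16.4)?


|(-7)-11.3| + |15.9-(-16.4)| = 18.3 + 32.3 = 50.6

50.6


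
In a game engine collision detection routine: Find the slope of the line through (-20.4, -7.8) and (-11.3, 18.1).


slope = (y2-y1)/(x2-x1) = (18.1-(-7.8))/((-11.3)-(-20.4)) = 25.9/9.1 = 2.8462

2.8462


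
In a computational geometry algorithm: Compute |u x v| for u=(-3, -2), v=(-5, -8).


|u x v| = |(-3)*(-8) - (-2)*(-5)|
= |24 - 10| = 14

14


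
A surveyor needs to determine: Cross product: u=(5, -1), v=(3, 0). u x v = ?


u x v = u_x*v_y - u_y*v_x = 5*0 - (-1)*3
= 0 - (-3) = 3

3


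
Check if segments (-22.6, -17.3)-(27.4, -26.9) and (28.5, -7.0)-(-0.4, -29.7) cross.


Cross products: d1=-862.3, d2=550.14, d3=1005.56, d4=-406.88
d1*d2 < 0 and d3*d4 < 0? yes

Yes, they intersect


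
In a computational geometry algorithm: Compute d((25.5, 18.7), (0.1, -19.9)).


dx=-25.4, dy=-38.6
d^2 = (-25.4)^2 + (-38.6)^2 = 2135.12
d = sqrt(2135.12) = 46.2074

46.2074


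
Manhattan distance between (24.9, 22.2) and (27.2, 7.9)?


|24.9-27.2| + |22.2-7.9| = 2.3 + 14.3 = 16.6

16.6


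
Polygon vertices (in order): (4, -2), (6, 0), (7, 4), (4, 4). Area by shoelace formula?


Shoelace sum: (4*0 - 6*(-2)) + (6*4 - 7*0) + (7*4 - 4*4) + (4*(-2) - 4*4)
= 24
Area = |24|/2 = 12

12


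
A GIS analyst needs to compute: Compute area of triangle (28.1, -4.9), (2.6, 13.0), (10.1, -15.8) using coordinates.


Area = |x_A(y_B-y_C) + x_B(y_C-y_A) + x_C(y_A-y_B)|/2
= |809.28 + (-28.34) + (-180.79)|/2
= 600.15/2 = 300.075

300.075


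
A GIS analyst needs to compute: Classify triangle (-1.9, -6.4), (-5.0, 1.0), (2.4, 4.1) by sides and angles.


Side lengths squared: AB^2=64.37, BC^2=64.37, CA^2=128.74
Sorted: [64.37, 64.37, 128.74]
By sides: Isosceles, By angles: Right

Isosceles, Right


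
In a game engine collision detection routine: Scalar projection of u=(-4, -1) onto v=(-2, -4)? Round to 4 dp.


u.v = 12, |v| = sqrt(20) = 4.4721
Scalar projection = u.v / |v| = 12 / sqrt(20) = 2.6833

2.6833


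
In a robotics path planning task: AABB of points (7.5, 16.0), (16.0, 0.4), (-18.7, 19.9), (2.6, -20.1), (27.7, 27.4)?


x range: [-18.7, 27.7]
y range: [-20.1, 27.4]
Bounding box: (-18.7,-20.1) to (27.7,27.4)

(-18.7,-20.1) to (27.7,27.4)


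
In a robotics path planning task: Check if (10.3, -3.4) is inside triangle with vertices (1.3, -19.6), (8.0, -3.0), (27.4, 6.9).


Cross products: AB x AP = -40.86, BC x BP = -30.53, CA x CP = -184.32
All same sign? yes

Yes, inside


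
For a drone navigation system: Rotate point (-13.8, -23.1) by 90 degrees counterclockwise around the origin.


90° CCW: (x,y) -> (-y, x)
(-13.8,-23.1) -> (23.1, -13.8)

(23.1, -13.8)


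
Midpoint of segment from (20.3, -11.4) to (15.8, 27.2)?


M = ((20.3+15.8)/2, ((-11.4)+27.2)/2)
= (18.05, 7.9)

(18.05, 7.9)


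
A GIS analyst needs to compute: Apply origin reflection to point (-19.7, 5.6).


Reflection over origin: (x,y) -> (-x,-y)
(-19.7, 5.6) -> (19.7, -5.6)

(19.7, -5.6)


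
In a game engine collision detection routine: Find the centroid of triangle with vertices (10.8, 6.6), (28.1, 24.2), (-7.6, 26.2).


Centroid = ((x_A+x_B+x_C)/3, (y_A+y_B+y_C)/3)
= ((10.8+28.1+(-7.6))/3, (6.6+24.2+26.2)/3)
= (10.4333, 19)

(10.4333, 19)


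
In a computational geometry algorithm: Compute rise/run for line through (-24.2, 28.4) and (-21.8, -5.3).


slope = (y2-y1)/(x2-x1) = ((-5.3)-28.4)/((-21.8)-(-24.2)) = (-33.7)/2.4 = -14.0417

-14.0417


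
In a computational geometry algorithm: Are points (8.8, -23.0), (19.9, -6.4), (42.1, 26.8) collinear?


Cross product: (19.9-8.8)*(26.8-(-23)) - ((-6.4)-(-23))*(42.1-8.8)
= 0

Yes, collinear


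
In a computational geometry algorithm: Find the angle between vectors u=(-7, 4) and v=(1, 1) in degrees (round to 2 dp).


u.v = -3, |u| = sqrt(65) = 8.0623, |v| = sqrt(2) = 1.4142
cos(theta) = u.v/(|u||v|) = -3/sqrt(130) = -0.263117
theta = acos(-0.263117) = 105.26 degrees

105.26 degrees


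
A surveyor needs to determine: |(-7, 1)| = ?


|u| = sqrt((-7)^2 + 1^2) = sqrt(50) = 7.0711

7.0711


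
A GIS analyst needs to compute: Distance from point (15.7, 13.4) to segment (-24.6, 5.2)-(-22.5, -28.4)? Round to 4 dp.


Project P onto AB: t = 0 (clamped to [0,1])
Closest point on segment: (-24.6, 5.2)
Distance: 41.1258

41.1258


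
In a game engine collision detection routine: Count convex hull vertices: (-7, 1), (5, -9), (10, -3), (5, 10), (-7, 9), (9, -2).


Convex hull vertices (CCW): (-7, 1), (5, -9), (10, -3), (5, 10), (-7, 9)
Count = 5

5


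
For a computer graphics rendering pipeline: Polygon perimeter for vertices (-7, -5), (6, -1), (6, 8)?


Sides: (-7, -5)->(6, -1): sqrt(185) = 13.601471, (6, -1)->(6, 8): sqrt(81) = 9, (6, 8)->(-7, -5): sqrt(338) = 18.384776
Sum = 40.986247
Perimeter = 40.9862

40.9862


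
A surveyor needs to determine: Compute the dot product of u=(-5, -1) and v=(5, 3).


u . v = u_x*v_x + u_y*v_y = (-5)*5 + (-1)*3
= (-25) + (-3) = -28

-28


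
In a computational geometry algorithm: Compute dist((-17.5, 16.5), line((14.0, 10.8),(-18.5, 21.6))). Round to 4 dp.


|cross product| = 154.95
|line direction| = sqrt(1172.89) = 34.2475
Distance = 154.95/sqrt(1172.89) = 4.5244

4.5244


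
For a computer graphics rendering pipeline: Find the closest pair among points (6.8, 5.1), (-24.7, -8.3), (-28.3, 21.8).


d(P0,P1) = 34.2317, d(P0,P2) = 38.8703, d(P1,P2) = 30.3145
Closest: P1 and P2

Closest pair: (-24.7, -8.3) and (-28.3, 21.8), distance = 30.3145


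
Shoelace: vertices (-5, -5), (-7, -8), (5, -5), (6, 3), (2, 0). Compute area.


Shoelace sum: ((-5)*(-8) - (-7)*(-5)) + ((-7)*(-5) - 5*(-8)) + (5*3 - 6*(-5)) + (6*0 - 2*3) + (2*(-5) - (-5)*0)
= 109
Area = |109|/2 = 54.5

54.5


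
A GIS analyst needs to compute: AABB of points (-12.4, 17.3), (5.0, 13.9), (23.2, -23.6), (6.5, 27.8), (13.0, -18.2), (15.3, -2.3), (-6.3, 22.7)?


x range: [-12.4, 23.2]
y range: [-23.6, 27.8]
Bounding box: (-12.4,-23.6) to (23.2,27.8)

(-12.4,-23.6) to (23.2,27.8)


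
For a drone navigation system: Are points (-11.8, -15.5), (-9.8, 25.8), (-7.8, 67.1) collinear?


Cross product: ((-9.8)-(-11.8))*(67.1-(-15.5)) - (25.8-(-15.5))*((-7.8)-(-11.8))
= 0

Yes, collinear


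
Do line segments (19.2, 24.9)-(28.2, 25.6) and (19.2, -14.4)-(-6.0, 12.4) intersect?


Cross products: d1=-990.36, d2=-1249.2, d3=-353.7, d4=-94.86
d1*d2 < 0 and d3*d4 < 0? no

No, they don't intersect


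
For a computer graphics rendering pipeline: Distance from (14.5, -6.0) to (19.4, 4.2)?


dx=4.9, dy=10.2
d^2 = 4.9^2 + 10.2^2 = 128.05
d = sqrt(128.05) = 11.3159

11.3159


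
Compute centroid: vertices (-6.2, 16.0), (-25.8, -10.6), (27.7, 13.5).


Centroid = ((x_A+x_B+x_C)/3, (y_A+y_B+y_C)/3)
= (((-6.2)+(-25.8)+27.7)/3, (16+(-10.6)+13.5)/3)
= (-1.4333, 6.3)

(-1.4333, 6.3)


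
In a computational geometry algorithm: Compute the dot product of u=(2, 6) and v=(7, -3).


u . v = u_x*v_x + u_y*v_y = 2*7 + 6*(-3)
= 14 + (-18) = -4

-4


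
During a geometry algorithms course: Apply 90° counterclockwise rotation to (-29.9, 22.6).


90° CCW: (x,y) -> (-y, x)
(-29.9,22.6) -> (-22.6, -29.9)

(-22.6, -29.9)


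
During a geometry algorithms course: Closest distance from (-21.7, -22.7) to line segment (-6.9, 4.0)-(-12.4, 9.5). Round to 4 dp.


Project P onto AB: t = 0 (clamped to [0,1])
Closest point on segment: (-6.9, 4)
Distance: 30.5275

30.5275


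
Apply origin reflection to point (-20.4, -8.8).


Reflection over origin: (x,y) -> (-x,-y)
(-20.4, -8.8) -> (20.4, 8.8)

(20.4, 8.8)


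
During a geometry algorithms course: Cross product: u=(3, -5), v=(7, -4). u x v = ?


u x v = u_x*v_y - u_y*v_x = 3*(-4) - (-5)*7
= (-12) - (-35) = 23

23


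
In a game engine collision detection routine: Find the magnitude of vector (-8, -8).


|u| = sqrt((-8)^2 + (-8)^2) = sqrt(128) = 11.3137

11.3137


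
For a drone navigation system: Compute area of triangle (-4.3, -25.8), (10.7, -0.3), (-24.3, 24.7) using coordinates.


Area = |x_A(y_B-y_C) + x_B(y_C-y_A) + x_C(y_A-y_B)|/2
= |107.5 + 540.35 + 619.65|/2
= 1267.5/2 = 633.75

633.75


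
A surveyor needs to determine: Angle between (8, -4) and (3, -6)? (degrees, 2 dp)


u.v = 48, |u| = sqrt(80) = 8.9443, |v| = sqrt(45) = 6.7082
cos(theta) = u.v/(|u||v|) = 48/sqrt(3600) = 0.8
theta = acos(0.8) = 36.87 degrees

36.87 degrees


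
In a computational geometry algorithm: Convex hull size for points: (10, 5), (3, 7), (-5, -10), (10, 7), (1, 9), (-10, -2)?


Convex hull vertices (CCW): (-10, -2), (-5, -10), (10, 5), (10, 7), (1, 9)
Count = 5

5


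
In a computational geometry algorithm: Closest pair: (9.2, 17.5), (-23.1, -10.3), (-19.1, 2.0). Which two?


d(P0,P1) = 42.6161, d(P0,P2) = 32.2667, d(P1,P2) = 12.9341
Closest: P1 and P2

Closest pair: (-23.1, -10.3) and (-19.1, 2.0), distance = 12.9341


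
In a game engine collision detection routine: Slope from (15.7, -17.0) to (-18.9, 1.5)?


slope = (y2-y1)/(x2-x1) = (1.5-(-17))/((-18.9)-15.7) = 18.5/(-34.6) = -0.5347

-0.5347


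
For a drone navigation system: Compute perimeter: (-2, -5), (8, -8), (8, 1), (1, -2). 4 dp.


Sides: (-2, -5)->(8, -8): sqrt(109) = 10.440307, (8, -8)->(8, 1): sqrt(81) = 9, (8, 1)->(1, -2): sqrt(58) = 7.615773, (1, -2)->(-2, -5): sqrt(18) = 4.242641
Sum = 31.298721
Perimeter = 31.2987

31.2987


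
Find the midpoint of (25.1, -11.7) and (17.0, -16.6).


M = ((25.1+17)/2, ((-11.7)+(-16.6))/2)
= (21.05, -14.15)

(21.05, -14.15)


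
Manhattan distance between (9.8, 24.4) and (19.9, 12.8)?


|9.8-19.9| + |24.4-12.8| = 10.1 + 11.6 = 21.7

21.7


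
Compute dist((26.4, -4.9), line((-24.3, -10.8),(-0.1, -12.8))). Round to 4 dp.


|cross product| = 244.18
|line direction| = sqrt(589.64) = 24.2825
Distance = 244.18/sqrt(589.64) = 10.0558

10.0558


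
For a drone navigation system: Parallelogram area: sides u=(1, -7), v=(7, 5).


|u x v| = |1*5 - (-7)*7|
= |5 - (-49)| = 54

54


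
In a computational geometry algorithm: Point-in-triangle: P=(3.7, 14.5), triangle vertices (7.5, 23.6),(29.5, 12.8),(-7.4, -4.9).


Cross products: AB x AP = -241.24, BC x BP = -519.39, CA x CP = -27.29
All same sign? yes

Yes, inside


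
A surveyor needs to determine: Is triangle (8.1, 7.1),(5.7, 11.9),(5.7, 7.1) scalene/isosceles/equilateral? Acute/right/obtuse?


Side lengths squared: AB^2=28.8, BC^2=23.04, CA^2=5.76
Sorted: [5.76, 23.04, 28.8]
By sides: Scalene, By angles: Right

Scalene, Right


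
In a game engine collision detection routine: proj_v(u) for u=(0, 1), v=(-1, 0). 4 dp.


u.v = 0, |v| = sqrt(1) = 1
Scalar projection = u.v / |v| = 0 / sqrt(1) = 0

0


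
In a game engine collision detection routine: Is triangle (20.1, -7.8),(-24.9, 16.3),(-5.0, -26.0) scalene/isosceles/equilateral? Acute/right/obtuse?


Side lengths squared: AB^2=2605.81, BC^2=2185.3, CA^2=961.25
Sorted: [961.25, 2185.3, 2605.81]
By sides: Scalene, By angles: Acute

Scalene, Acute


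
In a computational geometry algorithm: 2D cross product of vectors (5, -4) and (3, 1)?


u x v = u_x*v_y - u_y*v_x = 5*1 - (-4)*3
= 5 - (-12) = 17

17


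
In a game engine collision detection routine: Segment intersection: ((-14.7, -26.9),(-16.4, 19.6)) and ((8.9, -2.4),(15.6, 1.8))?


Cross products: d1=-65.03, d2=253.66, d3=-1139.05, d4=-1457.74
d1*d2 < 0 and d3*d4 < 0? no

No, they don't intersect


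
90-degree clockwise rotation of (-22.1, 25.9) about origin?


90° CW: (x,y) -> (y, -x)
(-22.1,25.9) -> (25.9, 22.1)

(25.9, 22.1)


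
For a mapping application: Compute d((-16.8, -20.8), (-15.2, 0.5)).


dx=1.6, dy=21.3
d^2 = 1.6^2 + 21.3^2 = 456.25
d = sqrt(456.25) = 21.36

21.36


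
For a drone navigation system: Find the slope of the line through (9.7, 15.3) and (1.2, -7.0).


slope = (y2-y1)/(x2-x1) = ((-7)-15.3)/(1.2-9.7) = (-22.3)/(-8.5) = 2.6235

2.6235


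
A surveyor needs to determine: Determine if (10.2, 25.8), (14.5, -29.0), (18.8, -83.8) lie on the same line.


Cross product: (14.5-10.2)*((-83.8)-25.8) - ((-29)-25.8)*(18.8-10.2)
= 0

Yes, collinear


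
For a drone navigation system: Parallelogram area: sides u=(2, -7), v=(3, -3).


|u x v| = |2*(-3) - (-7)*3|
= |(-6) - (-21)| = 15

15


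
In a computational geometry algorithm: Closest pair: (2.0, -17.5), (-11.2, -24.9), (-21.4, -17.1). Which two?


d(P0,P1) = 15.1327, d(P0,P2) = 23.4034, d(P1,P2) = 12.8406
Closest: P1 and P2

Closest pair: (-11.2, -24.9) and (-21.4, -17.1), distance = 12.8406


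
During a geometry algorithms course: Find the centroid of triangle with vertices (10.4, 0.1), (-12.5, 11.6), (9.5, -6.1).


Centroid = ((x_A+x_B+x_C)/3, (y_A+y_B+y_C)/3)
= ((10.4+(-12.5)+9.5)/3, (0.1+11.6+(-6.1))/3)
= (2.4667, 1.8667)

(2.4667, 1.8667)


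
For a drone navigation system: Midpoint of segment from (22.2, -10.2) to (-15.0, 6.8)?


M = ((22.2+(-15))/2, ((-10.2)+6.8)/2)
= (3.6, -1.7)

(3.6, -1.7)


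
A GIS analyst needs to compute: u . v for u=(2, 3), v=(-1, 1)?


u . v = u_x*v_x + u_y*v_y = 2*(-1) + 3*1
= (-2) + 3 = 1

1


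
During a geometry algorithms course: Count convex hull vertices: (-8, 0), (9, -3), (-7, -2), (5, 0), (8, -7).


Convex hull vertices (CCW): (-8, 0), (-7, -2), (8, -7), (9, -3), (5, 0)
Count = 5

5


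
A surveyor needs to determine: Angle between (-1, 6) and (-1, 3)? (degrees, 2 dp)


u.v = 19, |u| = sqrt(37) = 6.0828, |v| = sqrt(10) = 3.1623
cos(theta) = u.v/(|u||v|) = 19/sqrt(370) = 0.987763
theta = acos(0.987763) = 8.97 degrees

8.97 degrees


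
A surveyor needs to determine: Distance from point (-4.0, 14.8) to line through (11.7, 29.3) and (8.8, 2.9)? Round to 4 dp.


|cross product| = 372.43
|line direction| = sqrt(705.37) = 26.5588
Distance = 372.43/sqrt(705.37) = 14.0228

14.0228


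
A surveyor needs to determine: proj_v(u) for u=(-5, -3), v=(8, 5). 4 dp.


u.v = -55, |v| = sqrt(89) = 9.434
Scalar projection = u.v / |v| = -55 / sqrt(89) = -5.83

-5.83


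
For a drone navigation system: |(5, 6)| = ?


|u| = sqrt(5^2 + 6^2) = sqrt(61) = 7.8102

7.8102


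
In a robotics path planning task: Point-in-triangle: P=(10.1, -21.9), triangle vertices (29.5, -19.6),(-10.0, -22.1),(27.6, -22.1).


Cross products: AB x AP = 42.35, BC x BP = 7.52, CA x CP = 44.13
All same sign? yes

Yes, inside


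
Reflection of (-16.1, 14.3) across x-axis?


Reflection over x-axis: (x,y) -> (x,-y)
(-16.1, 14.3) -> (-16.1, -14.3)

(-16.1, -14.3)


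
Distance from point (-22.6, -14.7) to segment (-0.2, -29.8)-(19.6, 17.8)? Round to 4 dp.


Project P onto AB: t = 0.1036 (clamped to [0,1])
Closest point on segment: (1.8505, -24.8706)
Distance: 26.4814

26.4814


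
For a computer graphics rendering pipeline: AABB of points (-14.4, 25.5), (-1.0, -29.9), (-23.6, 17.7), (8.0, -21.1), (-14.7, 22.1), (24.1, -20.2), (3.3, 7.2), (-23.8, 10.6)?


x range: [-23.8, 24.1]
y range: [-29.9, 25.5]
Bounding box: (-23.8,-29.9) to (24.1,25.5)

(-23.8,-29.9) to (24.1,25.5)


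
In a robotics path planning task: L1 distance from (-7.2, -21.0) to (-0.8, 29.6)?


|(-7.2)-(-0.8)| + |(-21)-29.6| = 6.4 + 50.6 = 57

57


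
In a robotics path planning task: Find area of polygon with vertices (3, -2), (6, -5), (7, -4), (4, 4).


Shoelace sum: (3*(-5) - 6*(-2)) + (6*(-4) - 7*(-5)) + (7*4 - 4*(-4)) + (4*(-2) - 3*4)
= 32
Area = |32|/2 = 16

16


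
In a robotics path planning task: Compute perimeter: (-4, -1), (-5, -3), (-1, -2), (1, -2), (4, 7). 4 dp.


Sides: (-4, -1)->(-5, -3): sqrt(5) = 2.236068, (-5, -3)->(-1, -2): sqrt(17) = 4.123106, (-1, -2)->(1, -2): sqrt(4) = 2, (1, -2)->(4, 7): sqrt(90) = 9.486833, (4, 7)->(-4, -1): sqrt(128) = 11.313708
Sum = 29.159715
Perimeter = 29.1597

29.1597


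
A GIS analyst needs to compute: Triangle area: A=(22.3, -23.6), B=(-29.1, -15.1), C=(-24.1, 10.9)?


Area = |x_A(y_B-y_C) + x_B(y_C-y_A) + x_C(y_A-y_B)|/2
= |(-579.8) + (-1003.95) + 204.85|/2
= 1378.9/2 = 689.45

689.45


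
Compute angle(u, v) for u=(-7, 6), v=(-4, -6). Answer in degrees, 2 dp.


u.v = -8, |u| = sqrt(85) = 9.2195, |v| = sqrt(52) = 7.2111
cos(theta) = u.v/(|u||v|) = -8/sqrt(4420) = -0.120331
theta = acos(-0.120331) = 96.91 degrees

96.91 degrees
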